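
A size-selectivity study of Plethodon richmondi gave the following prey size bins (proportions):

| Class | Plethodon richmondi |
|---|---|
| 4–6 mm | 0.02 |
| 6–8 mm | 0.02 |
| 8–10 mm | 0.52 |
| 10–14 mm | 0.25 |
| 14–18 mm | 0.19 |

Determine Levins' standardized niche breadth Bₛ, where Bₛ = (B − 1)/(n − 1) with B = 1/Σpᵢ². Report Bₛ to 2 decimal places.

0.43

Σpᵢ² = 0.02² + 0.02² + 0.52² + 0.25² + 0.19² = 0.0004 + 0.0004 + 0.2704 + 0.0625 + 0.0361 = 0.3698
B = 1 / 0.3698 = 2.7042
Bₛ = (B − 1)/(n − 1) = (2.7042 − 1)/(5 − 1) = 1.7042/4 = 0.4261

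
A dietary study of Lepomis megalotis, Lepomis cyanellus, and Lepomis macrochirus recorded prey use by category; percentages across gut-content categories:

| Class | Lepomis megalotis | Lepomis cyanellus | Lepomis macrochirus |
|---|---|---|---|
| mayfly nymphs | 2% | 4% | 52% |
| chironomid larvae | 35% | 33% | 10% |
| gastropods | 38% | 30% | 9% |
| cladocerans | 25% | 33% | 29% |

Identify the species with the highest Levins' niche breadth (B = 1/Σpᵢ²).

Lepomis cyanellus

Convert percentages to proportions (divide by 100).
Σp_megaᵢ² = 0.02² + 0.35² + 0.38² + 0.25² = 0.0004 + 0.1225 + 0.1444 + 0.0625 = 0.3298
B_mega = 1 / 0.3298 = 3.0321
Σp_cyanᵢ² = 0.04² + 0.33² + 0.30² + 0.33² = 0.0016 + 0.1089 + 0.0900 + 0.1089 = 0.3094
B_cyan = 1 / 0.3094 = 3.2321
Σp_macrᵢ² = 0.52² + 0.10² + 0.09² + 0.29² = 0.2704 + 0.0100 + 0.0081 + 0.0841 = 0.3726
B_macr = 1 / 0.3726 = 2.6838
Highest B → broadest niche (most generalist): Lepomis cyanellus (B = 3.23).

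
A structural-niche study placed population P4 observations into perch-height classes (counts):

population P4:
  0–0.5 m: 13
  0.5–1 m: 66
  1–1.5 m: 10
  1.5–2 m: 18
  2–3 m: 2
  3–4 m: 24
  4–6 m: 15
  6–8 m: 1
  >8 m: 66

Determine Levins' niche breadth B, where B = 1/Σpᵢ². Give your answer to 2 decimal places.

4.57

Proportions for population P4 (n=215): 13/215=0.0605, 66/215=0.3070, 10/215=0.0465, 18/215=0.0837, 2/215=0.0093, 24/215=0.1116, 15/215=0.0698, 1/215=0.0047, 66/215=0.3070
Σpᵢ² = 0.0605² + 0.3070² + 0.0465² + 0.0837² + 0.0093² + 0.1116² + 0.0698² + 0.0047² + 0.3070² = 0.003660 + 0.094249 + 0.002162 + 0.007006 + 0.000086 + 0.012455 + 0.004872 + 0.000022 + 0.094249 = 0.218761
B = 1 / 0.218761 = 4.5712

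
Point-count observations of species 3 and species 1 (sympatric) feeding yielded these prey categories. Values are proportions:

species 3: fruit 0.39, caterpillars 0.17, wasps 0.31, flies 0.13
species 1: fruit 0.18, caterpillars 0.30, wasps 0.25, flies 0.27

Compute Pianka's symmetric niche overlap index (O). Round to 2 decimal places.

Σ p₁ᵢp₂ᵢ = 0.0702 + 0.0510 + 0.0775 + 0.0351 = 0.2338
Σp_1ᵢ² = 0.39² + 0.17² + 0.31² + 0.13² = 0.1521 + 0.0289 + 0.0961 + 0.0169 = 0.2940
Σp_2ᵢ² = 0.18² + 0.30² + 0.25² + 0.27² = 0.0324 + 0.0900 + 0.0625 + 0.0729 = 0.2578
O = 0.2338 / √(0.2940 × 0.2578) = 0.2338 / 0.27531 = 0.8492

0.85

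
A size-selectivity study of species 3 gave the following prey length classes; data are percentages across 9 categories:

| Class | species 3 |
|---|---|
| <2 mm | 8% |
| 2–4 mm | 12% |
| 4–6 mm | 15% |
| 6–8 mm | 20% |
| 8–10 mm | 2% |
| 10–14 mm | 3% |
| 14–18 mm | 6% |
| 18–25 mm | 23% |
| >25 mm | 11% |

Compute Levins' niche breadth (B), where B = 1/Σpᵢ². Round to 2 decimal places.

6.53

Convert percentages to proportions (divide by 100).
Σpᵢ² = 0.08² + 0.12² + 0.15² + 0.20² + 0.02² + 0.03² + 0.06² + 0.23² + 0.11² = 0.0064 + 0.0144 + 0.0225 + 0.0400 + 0.0004 + 0.0009 + 0.0036 + 0.0529 + 0.0121 = 0.1532
B = 1 / 0.1532 = 6.5274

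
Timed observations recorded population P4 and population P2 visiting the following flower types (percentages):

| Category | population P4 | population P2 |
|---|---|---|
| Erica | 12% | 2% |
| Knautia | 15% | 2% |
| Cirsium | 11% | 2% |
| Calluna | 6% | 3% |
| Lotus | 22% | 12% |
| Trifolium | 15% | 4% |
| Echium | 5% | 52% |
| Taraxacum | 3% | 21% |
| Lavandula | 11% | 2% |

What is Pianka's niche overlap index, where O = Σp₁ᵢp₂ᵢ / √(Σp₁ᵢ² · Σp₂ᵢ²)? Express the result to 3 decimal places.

0.355

Convert percentages to proportions (divide by 100).
Σ p₁ᵢp₂ᵢ = 0.0024 + 0.0030 + 0.0022 + 0.0018 + 0.0264 + 0.0060 + 0.0260 + 0.0063 + 0.0022 = 0.0763
Σp_1ᵢ² = 0.12² + 0.15² + 0.11² + 0.06² + 0.22² + 0.15² + 0.05² + 0.03² + 0.11² = 0.0144 + 0.0225 + 0.0121 + 0.0036 + 0.0484 + 0.0225 + 0.0025 + 0.0009 + 0.0121 = 0.1390
Σp_2ᵢ² = 0.02² + 0.02² + 0.02² + 0.03² + 0.12² + 0.04² + 0.52² + 0.21² + 0.02² = 0.0004 + 0.0004 + 0.0004 + 0.0009 + 0.0144 + 0.0016 + 0.2704 + 0.0441 + 0.0004 = 0.3330
O = 0.0763 / √(0.1390 × 0.3330) = 0.0763 / 0.215144 = 0.35465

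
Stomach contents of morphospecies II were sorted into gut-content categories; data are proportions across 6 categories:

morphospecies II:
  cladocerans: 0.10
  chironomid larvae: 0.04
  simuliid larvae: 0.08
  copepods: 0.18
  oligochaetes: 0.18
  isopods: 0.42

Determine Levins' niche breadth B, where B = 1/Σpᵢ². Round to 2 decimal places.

3.86

Σpᵢ² = 0.10² + 0.04² + 0.08² + 0.18² + 0.18² + 0.42² = 0.0100 + 0.0016 + 0.0064 + 0.0324 + 0.0324 + 0.1764 = 0.2592
B = 1 / 0.2592 = 3.8580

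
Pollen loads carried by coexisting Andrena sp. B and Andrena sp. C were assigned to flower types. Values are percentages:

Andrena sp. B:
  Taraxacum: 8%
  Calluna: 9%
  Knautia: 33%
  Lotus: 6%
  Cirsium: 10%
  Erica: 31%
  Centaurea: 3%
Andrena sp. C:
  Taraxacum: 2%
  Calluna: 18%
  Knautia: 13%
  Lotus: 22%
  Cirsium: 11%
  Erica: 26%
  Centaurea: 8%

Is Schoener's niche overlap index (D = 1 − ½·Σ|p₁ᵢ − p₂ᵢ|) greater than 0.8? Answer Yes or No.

No

Convert percentages to proportions (divide by 100).
Σ|p₁ᵢ − p₂ᵢ| = 0.06 + 0.09 + 0.20 + 0.16 + 0.01 + 0.05 + 0.05 = 0.62
D = 1 − ½ × 0.62 = 1 − 0.310 = 0.6900
D = 0.6900 < 0.8 → No.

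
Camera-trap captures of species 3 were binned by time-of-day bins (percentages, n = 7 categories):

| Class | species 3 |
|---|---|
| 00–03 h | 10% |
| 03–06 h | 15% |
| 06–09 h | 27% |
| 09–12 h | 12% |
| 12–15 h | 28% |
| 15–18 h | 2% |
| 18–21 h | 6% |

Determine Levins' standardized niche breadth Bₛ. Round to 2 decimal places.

0.66

Convert percentages to proportions (divide by 100).
Σpᵢ² = 0.10² + 0.15² + 0.27² + 0.12² + 0.28² + 0.02² + 0.06² = 0.0100 + 0.0225 + 0.0729 + 0.0144 + 0.0784 + 0.0004 + 0.0036 = 0.2022
B = 1 / 0.2022 = 4.9456
Bₛ = (B − 1)/(n − 1) = (4.9456 − 1)/(7 − 1) = 3.9456/6 = 0.6576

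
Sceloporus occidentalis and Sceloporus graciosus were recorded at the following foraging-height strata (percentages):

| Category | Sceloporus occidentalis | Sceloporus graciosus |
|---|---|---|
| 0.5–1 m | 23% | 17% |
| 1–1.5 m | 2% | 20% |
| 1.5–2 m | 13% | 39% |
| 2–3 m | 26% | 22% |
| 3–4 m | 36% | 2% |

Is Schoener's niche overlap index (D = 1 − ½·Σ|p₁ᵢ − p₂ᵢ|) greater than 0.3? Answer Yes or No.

Convert percentages to proportions (divide by 100).
Σ|p₁ᵢ − p₂ᵢ| = 0.06 + 0.18 + 0.26 + 0.04 + 0.34 = 0.88
D = 1 − ½ × 0.88 = 1 − 0.440 = 0.5600
D = 0.5600 > 0.3 → Yes.

Yes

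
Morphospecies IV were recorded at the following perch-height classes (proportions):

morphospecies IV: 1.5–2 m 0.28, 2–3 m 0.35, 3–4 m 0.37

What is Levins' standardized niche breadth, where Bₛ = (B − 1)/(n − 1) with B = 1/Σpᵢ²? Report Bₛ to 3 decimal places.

0.980

Σpᵢ² = 0.28² + 0.35² + 0.37² = 0.0784 + 0.1225 + 0.1369 = 0.3378
B = 1 / 0.3378 = 2.96033
Bₛ = (B − 1)/(n − 1) = (2.96033 − 1)/(3 − 1) = 1.96033/2 = 0.98017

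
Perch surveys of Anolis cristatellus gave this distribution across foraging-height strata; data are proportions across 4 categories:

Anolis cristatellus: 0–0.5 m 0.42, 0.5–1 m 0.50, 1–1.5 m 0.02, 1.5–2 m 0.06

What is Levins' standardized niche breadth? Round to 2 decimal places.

Σpᵢ² = 0.42² + 0.50² + 0.02² + 0.06² = 0.1764 + 0.2500 + 0.0004 + 0.0036 = 0.4304
B = 1 / 0.4304 = 2.3234
Bₛ = (B − 1)/(n − 1) = (2.3234 − 1)/(4 − 1) = 1.3234/3 = 0.4411

0.44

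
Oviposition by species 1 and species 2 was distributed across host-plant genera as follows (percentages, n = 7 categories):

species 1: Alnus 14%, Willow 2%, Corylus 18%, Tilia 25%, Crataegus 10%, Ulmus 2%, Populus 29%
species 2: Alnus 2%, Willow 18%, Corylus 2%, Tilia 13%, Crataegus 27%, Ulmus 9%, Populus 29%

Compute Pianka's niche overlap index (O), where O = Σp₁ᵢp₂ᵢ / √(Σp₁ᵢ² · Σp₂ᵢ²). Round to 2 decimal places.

Convert percentages to proportions (divide by 100).
Σ p₁ᵢp₂ᵢ = 0.0028 + 0.0036 + 0.0036 + 0.0325 + 0.0270 + 0.0018 + 0.0841 = 0.1554
Σp_1ᵢ² = 0.14² + 0.02² + 0.18² + 0.25² + 0.10² + 0.02² + 0.29² = 0.0196 + 0.0004 + 0.0324 + 0.0625 + 0.0100 + 0.0004 + 0.0841 = 0.2094
Σp_2ᵢ² = 0.02² + 0.18² + 0.02² + 0.13² + 0.27² + 0.09² + 0.29² = 0.0004 + 0.0324 + 0.0004 + 0.0169 + 0.0729 + 0.0081 + 0.0841 = 0.2152
O = 0.1554 / √(0.2094 × 0.2152) = 0.1554 / 0.21228 = 0.7321

0.73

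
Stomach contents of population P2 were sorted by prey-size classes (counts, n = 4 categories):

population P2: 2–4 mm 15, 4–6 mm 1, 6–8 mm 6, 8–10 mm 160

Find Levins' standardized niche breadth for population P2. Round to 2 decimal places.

0.09

Proportions for population P2 (n=182): 15/182=0.0824, 1/182=0.0055, 6/182=0.0330, 160/182=0.8791
Σpᵢ² = 0.0824² + 0.0055² + 0.0330² + 0.8791² = 0.006790 + 0.000030 + 0.001089 + 0.772817 = 0.780726
B = 1 / 0.780726 = 1.2809
Bₛ = (B − 1)/(n − 1) = (1.2809 − 1)/(4 − 1) = 0.2809/3 = 0.0936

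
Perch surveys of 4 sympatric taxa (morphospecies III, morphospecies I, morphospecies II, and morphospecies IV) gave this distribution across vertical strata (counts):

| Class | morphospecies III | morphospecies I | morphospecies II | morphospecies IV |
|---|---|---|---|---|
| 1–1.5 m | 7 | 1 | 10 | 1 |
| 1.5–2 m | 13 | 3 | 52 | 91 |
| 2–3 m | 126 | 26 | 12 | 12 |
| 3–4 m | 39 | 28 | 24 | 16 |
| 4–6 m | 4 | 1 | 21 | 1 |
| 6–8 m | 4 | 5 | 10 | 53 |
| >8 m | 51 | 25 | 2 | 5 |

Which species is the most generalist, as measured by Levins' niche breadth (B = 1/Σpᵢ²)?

Proportions for morphospecies III (n=244): 7/244=0.0287, 13/244=0.0533, 126/244=0.5164, 39/244=0.1598, 4/244=0.0164, 4/244=0.0164, 51/244=0.2090
Proportions for morphospecies I (n=89): 1/89=0.0112, 3/89=0.0337, 26/89=0.2921, 28/89=0.3146, 1/89=0.0112, 5/89=0.0562, 25/89=0.2809
Proportions for morphospecies II (n=131): 10/131=0.0763, 52/131=0.3969, 12/131=0.0916, 24/131=0.1832, 21/131=0.1603, 10/131=0.0763, 2/131=0.0153
Proportions for morphospecies IV (n=179): 1/179=0.0056, 91/179=0.5084, 12/179=0.0670, 16/179=0.0894, 1/179=0.0056, 53/179=0.2961, 5/179=0.0279
Σp_IIIᵢ² = 0.0287² + 0.0533² + 0.5164² + 0.1598² + 0.0164² + 0.0164² + 0.2090² = 0.000824 + 0.002841 + 0.266669 + 0.025536 + 0.000269 + 0.000269 + 0.043681 = 0.340089
B_III = 1 / 0.340089 = 2.9404
Σp_Iᵢ² = 0.0112² + 0.0337² + 0.2921² + 0.3146² + 0.0112² + 0.0562² + 0.2809² = 0.000125 + 0.001136 + 0.085322 + 0.098973 + 0.000125 + 0.003158 + 0.078905 = 0.267744
B_I = 1 / 0.267744 = 3.7349
Σp_IIᵢ² = 0.0763² + 0.3969² + 0.0916² + 0.1832² + 0.1603² + 0.0763² + 0.0153² = 0.005822 + 0.157530 + 0.008391 + 0.033562 + 0.025696 + 0.005822 + 0.000234 = 0.237057
B_II = 1 / 0.237057 = 4.2184
Σp_IVᵢ² = 0.0056² + 0.5084² + 0.0670² + 0.0894² + 0.0056² + 0.2961² + 0.0279² = 0.000031 + 0.258471 + 0.004489 + 0.007992 + 0.000031 + 0.087675 + 0.000778 = 0.359467
B_IV = 1 / 0.359467 = 2.7819
Highest B → broadest niche (most generalist): morphospecies II (B = 4.22).

morphospecies II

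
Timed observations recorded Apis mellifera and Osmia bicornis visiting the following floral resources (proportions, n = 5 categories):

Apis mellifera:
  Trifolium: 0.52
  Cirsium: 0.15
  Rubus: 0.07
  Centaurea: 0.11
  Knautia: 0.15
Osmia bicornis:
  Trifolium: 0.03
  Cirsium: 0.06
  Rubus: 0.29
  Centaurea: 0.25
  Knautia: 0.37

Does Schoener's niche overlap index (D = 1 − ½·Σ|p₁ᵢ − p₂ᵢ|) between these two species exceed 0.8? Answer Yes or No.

No

Σ|p₁ᵢ − p₂ᵢ| = 0.49 + 0.09 + 0.22 + 0.14 + 0.22 = 1.16
D = 1 − ½ × 1.16 = 1 − 0.580 = 0.4200
D = 0.4200 < 0.8 → No.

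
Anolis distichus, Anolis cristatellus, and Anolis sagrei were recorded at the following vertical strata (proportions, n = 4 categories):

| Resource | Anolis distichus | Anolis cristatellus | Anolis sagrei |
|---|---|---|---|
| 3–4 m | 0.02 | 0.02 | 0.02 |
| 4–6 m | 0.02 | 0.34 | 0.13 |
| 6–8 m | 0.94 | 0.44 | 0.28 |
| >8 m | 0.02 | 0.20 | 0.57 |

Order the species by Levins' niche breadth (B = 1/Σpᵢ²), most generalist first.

Anolis cristatellus > Anolis sagrei > Anolis distichus

Σp_distᵢ² = 0.02² + 0.02² + 0.94² + 0.02² = 0.0004 + 0.0004 + 0.8836 + 0.0004 = 0.8848
B_dist = 1 / 0.8848 = 1.1302
Σp_crisᵢ² = 0.02² + 0.34² + 0.44² + 0.20² = 0.0004 + 0.1156 + 0.1936 + 0.0400 = 0.3496
B_cris = 1 / 0.3496 = 2.8604
Σp_sagrᵢ² = 0.02² + 0.13² + 0.28² + 0.57² = 0.0004 + 0.0169 + 0.0784 + 0.3249 = 0.4206
B_sagr = 1 / 0.4206 = 2.3776
Ranking by B (broadest → narrowest): Anolis cristatellus (2.86) > Anolis sagrei (2.38) > Anolis distichus (1.13)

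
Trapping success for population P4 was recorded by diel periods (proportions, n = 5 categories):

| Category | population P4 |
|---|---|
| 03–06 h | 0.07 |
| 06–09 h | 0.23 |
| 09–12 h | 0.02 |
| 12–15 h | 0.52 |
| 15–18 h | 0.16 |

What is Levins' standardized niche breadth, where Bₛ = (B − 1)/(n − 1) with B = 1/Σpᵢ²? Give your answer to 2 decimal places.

0.46

Σpᵢ² = 0.07² + 0.23² + 0.02² + 0.52² + 0.16² = 0.0049 + 0.0529 + 0.0004 + 0.2704 + 0.0256 = 0.3542
B = 1 / 0.3542 = 2.8233
Bₛ = (B − 1)/(n − 1) = (2.8233 − 1)/(5 − 1) = 1.8233/4 = 0.4558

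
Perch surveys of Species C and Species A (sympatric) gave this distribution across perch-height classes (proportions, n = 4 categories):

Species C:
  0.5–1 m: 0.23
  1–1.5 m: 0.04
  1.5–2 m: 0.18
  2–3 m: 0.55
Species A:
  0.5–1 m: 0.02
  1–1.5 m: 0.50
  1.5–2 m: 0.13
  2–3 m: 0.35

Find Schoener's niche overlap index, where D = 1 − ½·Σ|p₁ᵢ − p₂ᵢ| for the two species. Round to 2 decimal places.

0.54

Σ|p₁ᵢ − p₂ᵢ| = 0.21 + 0.46 + 0.05 + 0.20 = 0.92
D = 1 − ½ × 0.92 = 1 − 0.460 = 0.5400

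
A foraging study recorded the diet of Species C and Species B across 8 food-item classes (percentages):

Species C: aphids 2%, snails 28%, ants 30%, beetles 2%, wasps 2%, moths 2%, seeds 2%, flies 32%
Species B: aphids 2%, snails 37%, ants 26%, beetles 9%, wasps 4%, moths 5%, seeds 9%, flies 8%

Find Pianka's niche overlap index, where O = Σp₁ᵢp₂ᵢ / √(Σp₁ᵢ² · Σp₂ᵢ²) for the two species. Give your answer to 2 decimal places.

0.85

Convert percentages to proportions (divide by 100).
Σ p₁ᵢp₂ᵢ = 0.0004 + 0.1036 + 0.0780 + 0.0018 + 0.0008 + 0.0010 + 0.0018 + 0.0256 = 0.2130
Σp_1ᵢ² = 0.02² + 0.28² + 0.30² + 0.02² + 0.02² + 0.02² + 0.02² + 0.32² = 0.0004 + 0.0784 + 0.0900 + 0.0004 + 0.0004 + 0.0004 + 0.0004 + 0.1024 = 0.2728
Σp_2ᵢ² = 0.02² + 0.37² + 0.26² + 0.09² + 0.04² + 0.05² + 0.09² + 0.08² = 0.0004 + 0.1369 + 0.0676 + 0.0081 + 0.0016 + 0.0025 + 0.0081 + 0.0064 = 0.2316
O = 0.2130 / √(0.2728 × 0.2316) = 0.2130 / 0.25136 = 0.8474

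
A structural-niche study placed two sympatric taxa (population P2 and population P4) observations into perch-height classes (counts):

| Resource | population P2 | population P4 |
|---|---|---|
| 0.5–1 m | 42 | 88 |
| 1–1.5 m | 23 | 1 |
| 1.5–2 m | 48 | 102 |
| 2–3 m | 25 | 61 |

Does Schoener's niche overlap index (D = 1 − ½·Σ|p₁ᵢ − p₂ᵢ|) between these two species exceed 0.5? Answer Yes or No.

Yes

Proportions for population P2 (n=138): 42/138=0.3043, 23/138=0.1667, 48/138=0.3478, 25/138=0.1812
Proportions for population P4 (n=252): 88/252=0.3492, 1/252=0.0040, 102/252=0.4048, 61/252=0.2421
Σ|p₁ᵢ − p₂ᵢ| = 0.0449 + 0.1627 + 0.0570 + 0.0609 = 0.3255
D = 1 − ½ × 0.3255 = 1 − 0.16275 = 0.83725
D = 0.83725 > 0.5 → Yes.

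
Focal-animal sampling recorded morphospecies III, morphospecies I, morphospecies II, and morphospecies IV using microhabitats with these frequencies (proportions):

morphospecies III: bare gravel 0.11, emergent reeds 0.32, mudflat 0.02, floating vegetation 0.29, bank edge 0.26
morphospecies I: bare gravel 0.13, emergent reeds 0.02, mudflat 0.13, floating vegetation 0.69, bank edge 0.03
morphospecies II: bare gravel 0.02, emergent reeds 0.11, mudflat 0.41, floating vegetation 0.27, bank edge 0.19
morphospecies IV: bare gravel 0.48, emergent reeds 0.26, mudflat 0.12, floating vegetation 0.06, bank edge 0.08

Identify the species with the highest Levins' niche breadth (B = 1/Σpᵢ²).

Σp_IIIᵢ² = 0.11² + 0.32² + 0.02² + 0.29² + 0.26² = 0.0121 + 0.1024 + 0.0004 + 0.0841 + 0.0676 = 0.2666
B_III = 1 / 0.2666 = 3.7509
Σp_Iᵢ² = 0.13² + 0.02² + 0.13² + 0.69² + 0.03² = 0.0169 + 0.0004 + 0.0169 + 0.4761 + 0.0009 = 0.5112
B_I = 1 / 0.5112 = 1.9562
Σp_IIᵢ² = 0.02² + 0.11² + 0.41² + 0.27² + 0.19² = 0.0004 + 0.0121 + 0.1681 + 0.0729 + 0.0361 = 0.2896
B_II = 1 / 0.2896 = 3.4530
Σp_IVᵢ² = 0.48² + 0.26² + 0.12² + 0.06² + 0.08² = 0.2304 + 0.0676 + 0.0144 + 0.0036 + 0.0064 = 0.3224
B_IV = 1 / 0.3224 = 3.1017
Highest B → broadest niche (most generalist): morphospecies III (B = 3.75).

morphospecies III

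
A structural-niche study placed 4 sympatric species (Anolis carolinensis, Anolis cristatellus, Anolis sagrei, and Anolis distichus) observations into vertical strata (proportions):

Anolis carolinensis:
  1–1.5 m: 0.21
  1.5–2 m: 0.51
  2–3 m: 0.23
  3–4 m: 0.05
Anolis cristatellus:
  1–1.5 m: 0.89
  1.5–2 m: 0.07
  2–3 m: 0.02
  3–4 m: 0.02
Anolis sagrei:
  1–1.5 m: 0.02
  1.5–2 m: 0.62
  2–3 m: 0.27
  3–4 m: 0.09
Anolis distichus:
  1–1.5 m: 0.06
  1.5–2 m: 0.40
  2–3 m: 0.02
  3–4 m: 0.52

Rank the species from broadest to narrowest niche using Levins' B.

Anolis carolinensis > Anolis distichus > Anolis sagrei > Anolis cristatellus

Σp_caroᵢ² = 0.21² + 0.51² + 0.23² + 0.05² = 0.0441 + 0.2601 + 0.0529 + 0.0025 = 0.3596
B_caro = 1 / 0.3596 = 2.7809
Σp_crisᵢ² = 0.89² + 0.07² + 0.02² + 0.02² = 0.7921 + 0.0049 + 0.0004 + 0.0004 = 0.7978
B_cris = 1 / 0.7978 = 1.2534
Σp_sagrᵢ² = 0.02² + 0.62² + 0.27² + 0.09² = 0.0004 + 0.3844 + 0.0729 + 0.0081 = 0.4658
B_sagr = 1 / 0.4658 = 2.1468
Σp_distᵢ² = 0.06² + 0.40² + 0.02² + 0.52² = 0.0036 + 0.1600 + 0.0004 + 0.2704 = 0.4344
B_dist = 1 / 0.4344 = 2.3020
Ranking by B (broadest → narrowest): Anolis carolinensis (2.78) > Anolis distichus (2.30) > Anolis sagrei (2.15) > Anolis cristatellus (1.25)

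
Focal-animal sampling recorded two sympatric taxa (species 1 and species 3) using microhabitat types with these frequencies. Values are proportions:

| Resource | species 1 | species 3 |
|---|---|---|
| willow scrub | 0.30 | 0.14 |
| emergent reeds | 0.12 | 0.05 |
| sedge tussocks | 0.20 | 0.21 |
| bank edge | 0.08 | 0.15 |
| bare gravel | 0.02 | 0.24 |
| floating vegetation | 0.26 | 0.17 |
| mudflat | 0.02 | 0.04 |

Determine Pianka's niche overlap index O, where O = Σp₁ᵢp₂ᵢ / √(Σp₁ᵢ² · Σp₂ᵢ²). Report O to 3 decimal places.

Σ p₁ᵢp₂ᵢ = 0.0420 + 0.0060 + 0.0420 + 0.0120 + 0.0048 + 0.0442 + 0.0008 = 0.1518
Σp_1ᵢ² = 0.30² + 0.12² + 0.20² + 0.08² + 0.02² + 0.26² + 0.02² = 0.0900 + 0.0144 + 0.0400 + 0.0064 + 0.0004 + 0.0676 + 0.0004 = 0.2192
Σp_2ᵢ² = 0.14² + 0.05² + 0.21² + 0.15² + 0.24² + 0.17² + 0.04² = 0.0196 + 0.0025 + 0.0441 + 0.0225 + 0.0576 + 0.0289 + 0.0016 = 0.1768
O = 0.1518 / √(0.2192 × 0.1768) = 0.1518 / 0.196862 = 0.77110

0.771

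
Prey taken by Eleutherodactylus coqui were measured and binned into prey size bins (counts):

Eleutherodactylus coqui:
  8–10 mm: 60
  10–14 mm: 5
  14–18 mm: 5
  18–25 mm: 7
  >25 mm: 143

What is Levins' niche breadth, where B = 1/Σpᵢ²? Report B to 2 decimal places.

2.00

Proportions for Eleutherodactylus coqui (n=220): 60/220=0.2727, 5/220=0.0227, 5/220=0.0227, 7/220=0.0318, 143/220=0.6500
Σpᵢ² = 0.2727² + 0.0227² + 0.0227² + 0.0318² + 0.6500² = 0.074365 + 0.000515 + 0.000515 + 0.001011 + 0.422500 = 0.498906
B = 1 / 0.498906 = 2.0044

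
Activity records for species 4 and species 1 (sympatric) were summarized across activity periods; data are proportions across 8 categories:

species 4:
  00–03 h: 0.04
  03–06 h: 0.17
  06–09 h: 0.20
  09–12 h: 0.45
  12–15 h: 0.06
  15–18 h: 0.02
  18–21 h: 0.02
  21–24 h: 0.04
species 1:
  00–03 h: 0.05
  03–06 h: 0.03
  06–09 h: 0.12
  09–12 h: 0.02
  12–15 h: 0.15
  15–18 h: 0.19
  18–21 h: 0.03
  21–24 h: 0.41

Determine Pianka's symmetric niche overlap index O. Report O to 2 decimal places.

Σ p₁ᵢp₂ᵢ = 0.0020 + 0.0051 + 0.0240 + 0.0090 + 0.0090 + 0.0038 + 0.0006 + 0.0164 = 0.0699
Σp_1ᵢ² = 0.04² + 0.17² + 0.20² + 0.45² + 0.06² + 0.02² + 0.02² + 0.04² = 0.0016 + 0.0289 + 0.0400 + 0.2025 + 0.0036 + 0.0004 + 0.0004 + 0.0016 = 0.2790
Σp_2ᵢ² = 0.05² + 0.03² + 0.12² + 0.02² + 0.15² + 0.19² + 0.03² + 0.41² = 0.0025 + 0.0009 + 0.0144 + 0.0004 + 0.0225 + 0.0361 + 0.0009 + 0.1681 = 0.2458
O = 0.0699 / √(0.2790 × 0.2458) = 0.0699 / 0.26187 = 0.2669

0.27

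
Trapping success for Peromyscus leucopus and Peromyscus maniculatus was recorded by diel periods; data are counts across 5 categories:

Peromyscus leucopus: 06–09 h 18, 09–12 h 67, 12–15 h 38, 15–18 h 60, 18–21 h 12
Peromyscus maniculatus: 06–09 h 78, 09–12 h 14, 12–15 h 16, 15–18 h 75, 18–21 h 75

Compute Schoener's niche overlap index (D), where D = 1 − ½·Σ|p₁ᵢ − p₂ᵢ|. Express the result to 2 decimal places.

0.56

Proportions for Peromyscus leucopus (n=195): 18/195=0.0923, 67/195=0.3436, 38/195=0.1949, 60/195=0.3077, 12/195=0.0615
Proportions for Peromyscus maniculatus (n=258): 78/258=0.3023, 14/258=0.0543, 16/258=0.0620, 75/258=0.2907, 75/258=0.2907
Σ|p₁ᵢ − p₂ᵢ| = 0.2100 + 0.2893 + 0.1329 + 0.0170 + 0.2292 = 0.8784
D = 1 − ½ × 0.8784 = 1 − 0.43920 = 0.56080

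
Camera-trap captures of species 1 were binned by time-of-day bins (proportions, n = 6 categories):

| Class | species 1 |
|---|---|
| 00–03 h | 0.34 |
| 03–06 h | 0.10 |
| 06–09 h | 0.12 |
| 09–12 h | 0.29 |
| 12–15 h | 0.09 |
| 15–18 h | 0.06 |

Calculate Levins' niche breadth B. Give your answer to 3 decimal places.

4.241

Σpᵢ² = 0.34² + 0.10² + 0.12² + 0.29² + 0.09² + 0.06² = 0.1156 + 0.0100 + 0.0144 + 0.0841 + 0.0081 + 0.0036 = 0.2358
B = 1 / 0.2358 = 4.24088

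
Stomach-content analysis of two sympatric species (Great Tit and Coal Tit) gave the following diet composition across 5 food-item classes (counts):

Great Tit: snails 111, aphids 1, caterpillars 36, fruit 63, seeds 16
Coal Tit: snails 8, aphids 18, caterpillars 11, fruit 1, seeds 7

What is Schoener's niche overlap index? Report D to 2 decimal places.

0.43

Proportions for Great Tit (n=227): 111/227=0.4890, 1/227=0.0044, 36/227=0.1586, 63/227=0.2775, 16/227=0.0705
Proportions for Coal Tit (n=45): 8/45=0.1778, 18/45=0.4000, 11/45=0.2444, 1/45=0.0222, 7/45=0.1556
Σ|p₁ᵢ − p₂ᵢ| = 0.3112 + 0.3956 + 0.0858 + 0.2553 + 0.0851 = 1.1330
D = 1 − ½ × 1.1330 = 1 − 0.56650 = 0.43350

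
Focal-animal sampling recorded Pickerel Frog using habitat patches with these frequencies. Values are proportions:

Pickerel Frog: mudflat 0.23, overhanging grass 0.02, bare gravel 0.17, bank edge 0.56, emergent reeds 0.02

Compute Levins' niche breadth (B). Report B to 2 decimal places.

Σpᵢ² = 0.23² + 0.02² + 0.17² + 0.56² + 0.02² = 0.0529 + 0.0004 + 0.0289 + 0.3136 + 0.0004 = 0.3962
B = 1 / 0.3962 = 2.5240

2.52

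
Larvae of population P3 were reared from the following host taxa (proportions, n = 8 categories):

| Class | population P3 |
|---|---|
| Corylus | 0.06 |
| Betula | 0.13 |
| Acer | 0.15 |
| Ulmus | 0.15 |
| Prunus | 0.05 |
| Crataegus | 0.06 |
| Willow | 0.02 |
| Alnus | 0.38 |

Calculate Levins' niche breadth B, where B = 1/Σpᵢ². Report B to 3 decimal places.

Σpᵢ² = 0.06² + 0.13² + 0.15² + 0.15² + 0.05² + 0.06² + 0.02² + 0.38² = 0.0036 + 0.0169 + 0.0225 + 0.0225 + 0.0025 + 0.0036 + 0.0004 + 0.1444 = 0.2164
B = 1 / 0.2164 = 4.62107

4.621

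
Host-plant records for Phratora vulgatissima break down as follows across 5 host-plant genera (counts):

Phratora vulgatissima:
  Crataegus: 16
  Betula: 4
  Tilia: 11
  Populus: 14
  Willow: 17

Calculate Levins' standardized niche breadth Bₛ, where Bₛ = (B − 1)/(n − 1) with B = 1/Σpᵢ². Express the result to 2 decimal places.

0.84

Proportions for Phratora vulgatissima (n=62): 16/62=0.2581, 4/62=0.0645, 11/62=0.1774, 14/62=0.2258, 17/62=0.2742
Σpᵢ² = 0.2581² + 0.0645² + 0.1774² + 0.2258² + 0.2742² = 0.066616 + 0.004160 + 0.031471 + 0.050986 + 0.075186 = 0.228419
B = 1 / 0.228419 = 4.3779
Bₛ = (B − 1)/(n − 1) = (4.3779 − 1)/(5 − 1) = 3.3779/4 = 0.8445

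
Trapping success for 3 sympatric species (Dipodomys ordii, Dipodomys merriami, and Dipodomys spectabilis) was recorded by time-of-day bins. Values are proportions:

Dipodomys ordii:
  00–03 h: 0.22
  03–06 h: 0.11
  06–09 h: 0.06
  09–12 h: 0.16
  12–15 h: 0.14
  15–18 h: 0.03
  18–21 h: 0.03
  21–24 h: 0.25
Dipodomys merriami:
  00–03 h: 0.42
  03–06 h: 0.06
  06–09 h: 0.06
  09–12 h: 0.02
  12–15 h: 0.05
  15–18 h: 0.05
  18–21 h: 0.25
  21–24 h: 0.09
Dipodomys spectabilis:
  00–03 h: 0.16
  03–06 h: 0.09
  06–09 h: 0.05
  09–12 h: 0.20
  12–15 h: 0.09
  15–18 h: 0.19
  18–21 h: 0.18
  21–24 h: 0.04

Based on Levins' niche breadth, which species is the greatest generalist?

Dipodomys spectabilis

Σp_ordiᵢ² = 0.22² + 0.11² + 0.06² + 0.16² + 0.14² + 0.03² + 0.03² + 0.25² = 0.0484 + 0.0121 + 0.0036 + 0.0256 + 0.0196 + 0.0009 + 0.0009 + 0.0625 = 0.1736
B_ordi = 1 / 0.1736 = 5.7604
Σp_merrᵢ² = 0.42² + 0.06² + 0.06² + 0.02² + 0.05² + 0.05² + 0.25² + 0.09² = 0.1764 + 0.0036 + 0.0036 + 0.0004 + 0.0025 + 0.0025 + 0.0625 + 0.0081 = 0.2596
B_merr = 1 / 0.2596 = 3.8521
Σp_specᵢ² = 0.16² + 0.09² + 0.05² + 0.20² + 0.09² + 0.19² + 0.18² + 0.04² = 0.0256 + 0.0081 + 0.0025 + 0.0400 + 0.0081 + 0.0361 + 0.0324 + 0.0016 = 0.1544
B_spec = 1 / 0.1544 = 6.4767
Highest B → broadest niche (most generalist): Dipodomys spectabilis (B = 6.48).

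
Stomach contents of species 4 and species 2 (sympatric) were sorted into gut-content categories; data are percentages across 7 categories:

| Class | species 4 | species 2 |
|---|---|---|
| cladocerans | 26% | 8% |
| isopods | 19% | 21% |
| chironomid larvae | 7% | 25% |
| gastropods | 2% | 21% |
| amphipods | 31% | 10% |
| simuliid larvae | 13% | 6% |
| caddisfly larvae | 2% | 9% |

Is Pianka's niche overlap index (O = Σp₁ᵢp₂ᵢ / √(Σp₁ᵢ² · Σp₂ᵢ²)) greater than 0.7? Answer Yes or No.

No

Convert percentages to proportions (divide by 100).
Σ p₁ᵢp₂ᵢ = 0.0208 + 0.0399 + 0.0175 + 0.0042 + 0.0310 + 0.0078 + 0.0018 = 0.1230
Σp_1ᵢ² = 0.26² + 0.19² + 0.07² + 0.02² + 0.31² + 0.13² + 0.02² = 0.0676 + 0.0361 + 0.0049 + 0.0004 + 0.0961 + 0.0169 + 0.0004 = 0.2224
Σp_2ᵢ² = 0.08² + 0.21² + 0.25² + 0.21² + 0.10² + 0.06² + 0.09² = 0.0064 + 0.0441 + 0.0625 + 0.0441 + 0.0100 + 0.0036 + 0.0081 = 0.1788
O = 0.1230 / √(0.2224 × 0.1788) = 0.1230 / 0.19941 = 0.6168
O = 0.6168 < 0.7 → No.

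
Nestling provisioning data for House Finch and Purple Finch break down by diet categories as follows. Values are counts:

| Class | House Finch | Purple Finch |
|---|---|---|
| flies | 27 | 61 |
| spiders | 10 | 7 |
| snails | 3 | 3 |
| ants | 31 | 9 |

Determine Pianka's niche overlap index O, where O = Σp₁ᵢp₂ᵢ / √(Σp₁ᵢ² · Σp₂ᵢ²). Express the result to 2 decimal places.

0.76

Proportions for House Finch (n=71): 27/71=0.3803, 10/71=0.1408, 3/71=0.0423, 31/71=0.4366
Proportions for Purple Finch (n=80): 61/80=0.7625, 7/80=0.0875, 3/80=0.0375, 9/80=0.1125
Σ p₁ᵢp₂ᵢ = 0.289979 + 0.012320 + 0.001586 + 0.049118 = 0.353003
Σp_1ᵢ² = 0.3803² + 0.1408² + 0.0423² + 0.4366² = 0.144628 + 0.019825 + 0.001789 + 0.190620 = 0.356862
Σp_2ᵢ² = 0.7625² + 0.0875² + 0.0375² + 0.1125² = 0.581406 + 0.007656 + 0.001406 + 0.012656 = 0.603124
O = 0.353003 / √(0.356862 × 0.603124) = 0.353003 / 0.4639311 = 0.7609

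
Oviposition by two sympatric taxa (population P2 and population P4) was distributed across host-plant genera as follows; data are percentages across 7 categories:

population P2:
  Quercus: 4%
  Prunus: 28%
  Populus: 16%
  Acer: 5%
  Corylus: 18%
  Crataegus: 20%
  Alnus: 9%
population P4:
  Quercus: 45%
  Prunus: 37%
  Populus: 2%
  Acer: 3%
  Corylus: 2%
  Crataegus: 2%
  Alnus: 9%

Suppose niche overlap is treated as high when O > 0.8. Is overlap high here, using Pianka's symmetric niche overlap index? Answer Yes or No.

No

Convert percentages to proportions (divide by 100).
Σ p₁ᵢp₂ᵢ = 0.0180 + 0.1036 + 0.0032 + 0.0015 + 0.0036 + 0.0040 + 0.0081 = 0.1420
Σp_1ᵢ² = 0.04² + 0.28² + 0.16² + 0.05² + 0.18² + 0.20² + 0.09² = 0.0016 + 0.0784 + 0.0256 + 0.0025 + 0.0324 + 0.0400 + 0.0081 = 0.1886
Σp_2ᵢ² = 0.45² + 0.37² + 0.02² + 0.03² + 0.02² + 0.02² + 0.09² = 0.2025 + 0.1369 + 0.0004 + 0.0009 + 0.0004 + 0.0004 + 0.0081 = 0.3496
O = 0.1420 / √(0.1886 × 0.3496) = 0.1420 / 0.25678 = 0.5530
O = 0.5530 < 0.8 → No.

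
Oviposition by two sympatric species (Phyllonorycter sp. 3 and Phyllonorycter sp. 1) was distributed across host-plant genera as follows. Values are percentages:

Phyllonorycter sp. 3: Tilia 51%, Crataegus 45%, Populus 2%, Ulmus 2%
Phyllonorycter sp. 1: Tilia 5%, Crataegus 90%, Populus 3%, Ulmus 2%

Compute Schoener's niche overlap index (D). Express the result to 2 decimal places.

Convert percentages to proportions (divide by 100).
Σ|p₁ᵢ − p₂ᵢ| = 0.46 + 0.45 + 0.01 + 0.00 = 0.92
D = 1 − ½ × 0.92 = 1 − 0.460 = 0.5400

0.54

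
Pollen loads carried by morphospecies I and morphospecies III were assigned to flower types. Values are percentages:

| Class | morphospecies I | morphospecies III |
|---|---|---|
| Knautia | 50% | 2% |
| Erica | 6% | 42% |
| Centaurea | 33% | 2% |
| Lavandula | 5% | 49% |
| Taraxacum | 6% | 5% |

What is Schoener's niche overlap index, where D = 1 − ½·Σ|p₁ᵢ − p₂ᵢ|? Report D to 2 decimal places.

Convert percentages to proportions (divide by 100).
Σ|p₁ᵢ − p₂ᵢ| = 0.48 + 0.36 + 0.31 + 0.44 + 0.01 = 1.60
D = 1 − ½ × 1.60 = 1 − 0.800 = 0.2000

0.20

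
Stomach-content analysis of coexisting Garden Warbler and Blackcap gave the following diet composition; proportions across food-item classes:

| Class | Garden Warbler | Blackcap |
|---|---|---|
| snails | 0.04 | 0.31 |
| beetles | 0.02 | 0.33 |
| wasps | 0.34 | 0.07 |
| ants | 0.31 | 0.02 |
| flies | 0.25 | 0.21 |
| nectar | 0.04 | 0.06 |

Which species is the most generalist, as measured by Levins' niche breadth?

Σp_Warbᵢ² = 0.04² + 0.02² + 0.34² + 0.31² + 0.25² + 0.04² = 0.0016 + 0.0004 + 0.1156 + 0.0961 + 0.0625 + 0.0016 = 0.2778
B_Warb = 1 / 0.2778 = 3.5997
Σp_Blacᵢ² = 0.31² + 0.33² + 0.07² + 0.02² + 0.21² + 0.06² = 0.0961 + 0.1089 + 0.0049 + 0.0004 + 0.0441 + 0.0036 = 0.2580
B_Blac = 1 / 0.2580 = 3.8760
Highest B → broadest niche (most generalist): Blackcap (B = 3.88).

Blackcap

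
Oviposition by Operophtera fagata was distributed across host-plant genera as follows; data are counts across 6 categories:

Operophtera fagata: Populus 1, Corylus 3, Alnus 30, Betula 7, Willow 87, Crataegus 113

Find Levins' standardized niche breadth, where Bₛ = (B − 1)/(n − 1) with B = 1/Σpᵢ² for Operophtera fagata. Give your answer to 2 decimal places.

0.35

Proportions for Operophtera fagata (n=241): 1/241=0.0041, 3/241=0.0124, 30/241=0.1245, 7/241=0.0290, 87/241=0.3610, 113/241=0.4689
Σpᵢ² = 0.0041² + 0.0124² + 0.1245² + 0.0290² + 0.3610² + 0.4689² = 0.000017 + 0.000154 + 0.015500 + 0.000841 + 0.130321 + 0.219867 = 0.366700
B = 1 / 0.366700 = 2.7270
Bₛ = (B − 1)/(n − 1) = (2.7270 − 1)/(6 − 1) = 1.7270/5 = 0.3454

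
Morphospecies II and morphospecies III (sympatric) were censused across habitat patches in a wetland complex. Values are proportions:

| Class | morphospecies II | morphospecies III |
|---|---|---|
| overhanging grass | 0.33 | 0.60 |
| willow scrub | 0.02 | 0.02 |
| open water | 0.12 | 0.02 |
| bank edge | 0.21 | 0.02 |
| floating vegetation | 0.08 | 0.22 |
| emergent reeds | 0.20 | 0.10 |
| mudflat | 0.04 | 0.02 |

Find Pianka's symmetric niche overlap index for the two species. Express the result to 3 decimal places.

Σ p₁ᵢp₂ᵢ = 0.1980 + 0.0004 + 0.0024 + 0.0042 + 0.0176 + 0.0200 + 0.0008 = 0.2434
Σp_1ᵢ² = 0.33² + 0.02² + 0.12² + 0.21² + 0.08² + 0.20² + 0.04² = 0.1089 + 0.0004 + 0.0144 + 0.0441 + 0.0064 + 0.0400 + 0.0016 = 0.2158
Σp_2ᵢ² = 0.60² + 0.02² + 0.02² + 0.02² + 0.22² + 0.10² + 0.02² = 0.3600 + 0.0004 + 0.0004 + 0.0004 + 0.0484 + 0.0100 + 0.0004 = 0.4200
O = 0.2434 / √(0.2158 × 0.4200) = 0.2434 / 0.301058 = 0.80848

0.808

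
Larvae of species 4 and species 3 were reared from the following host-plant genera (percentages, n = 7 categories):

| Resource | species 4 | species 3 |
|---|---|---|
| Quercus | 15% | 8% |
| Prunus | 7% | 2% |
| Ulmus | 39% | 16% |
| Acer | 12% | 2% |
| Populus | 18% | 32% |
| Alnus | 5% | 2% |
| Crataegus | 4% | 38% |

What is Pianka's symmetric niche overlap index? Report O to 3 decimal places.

0.598

Convert percentages to proportions (divide by 100).
Σ p₁ᵢp₂ᵢ = 0.0120 + 0.0014 + 0.0624 + 0.0024 + 0.0576 + 0.0010 + 0.0152 = 0.1520
Σp_1ᵢ² = 0.15² + 0.07² + 0.39² + 0.12² + 0.18² + 0.05² + 0.04² = 0.0225 + 0.0049 + 0.1521 + 0.0144 + 0.0324 + 0.0025 + 0.0016 = 0.2304
Σp_2ᵢ² = 0.08² + 0.02² + 0.16² + 0.02² + 0.32² + 0.02² + 0.38² = 0.0064 + 0.0004 + 0.0256 + 0.0004 + 0.1024 + 0.0004 + 0.1444 = 0.2800
O = 0.1520 / √(0.2304 × 0.2800) = 0.1520 / 0.253992 = 0.59844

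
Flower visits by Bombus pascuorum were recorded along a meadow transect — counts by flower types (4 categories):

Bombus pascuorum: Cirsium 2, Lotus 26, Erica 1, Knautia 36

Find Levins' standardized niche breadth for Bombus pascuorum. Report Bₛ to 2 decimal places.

0.38

Proportions for Bombus pascuorum (n=65): 2/65=0.0308, 26/65=0.4000, 1/65=0.0154, 36/65=0.5538
Σpᵢ² = 0.0308² + 0.4000² + 0.0154² + 0.5538² = 0.000949 + 0.160000 + 0.000237 + 0.306694 = 0.467880
B = 1 / 0.467880 = 2.1373
Bₛ = (B − 1)/(n − 1) = (2.1373 − 1)/(4 − 1) = 1.1373/3 = 0.3791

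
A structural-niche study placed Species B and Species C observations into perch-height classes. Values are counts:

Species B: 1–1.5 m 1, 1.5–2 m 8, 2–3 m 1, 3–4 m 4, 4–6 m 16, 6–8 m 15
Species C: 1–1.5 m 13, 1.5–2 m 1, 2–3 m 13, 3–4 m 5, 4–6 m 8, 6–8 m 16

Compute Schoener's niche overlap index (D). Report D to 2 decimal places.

0.58

Proportions for Species B (n=45): 1/45=0.0222, 8/45=0.1778, 1/45=0.0222, 4/45=0.0889, 16/45=0.3556, 15/45=0.3333
Proportions for Species C (n=56): 13/56=0.2321, 1/56=0.0179, 13/56=0.2321, 5/56=0.0893, 8/56=0.1429, 16/56=0.2857
Σ|p₁ᵢ − p₂ᵢ| = 0.2099 + 0.1599 + 0.2099 + 0.0004 + 0.2127 + 0.0476 = 0.8404
D = 1 − ½ × 0.8404 = 1 − 0.42020 = 0.57980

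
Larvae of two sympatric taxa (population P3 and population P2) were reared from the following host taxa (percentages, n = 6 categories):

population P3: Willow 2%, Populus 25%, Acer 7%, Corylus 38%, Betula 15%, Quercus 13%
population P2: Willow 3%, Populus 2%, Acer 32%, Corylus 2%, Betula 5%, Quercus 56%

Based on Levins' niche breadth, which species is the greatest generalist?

Convert percentages to proportions (divide by 100).
Σp_P3ᵢ² = 0.02² + 0.25² + 0.07² + 0.38² + 0.15² + 0.13² = 0.0004 + 0.0625 + 0.0049 + 0.1444 + 0.0225 + 0.0169 = 0.2516
B_P3 = 1 / 0.2516 = 3.9746
Σp_P2ᵢ² = 0.03² + 0.02² + 0.32² + 0.02² + 0.05² + 0.56² = 0.0009 + 0.0004 + 0.1024 + 0.0004 + 0.0025 + 0.3136 = 0.4202
B_P2 = 1 / 0.4202 = 2.3798
Highest B → broadest niche (most generalist): population P3 (B = 3.97).

population P3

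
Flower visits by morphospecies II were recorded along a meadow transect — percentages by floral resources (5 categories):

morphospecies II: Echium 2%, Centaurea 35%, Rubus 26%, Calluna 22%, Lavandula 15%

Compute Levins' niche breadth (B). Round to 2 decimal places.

3.83

Convert percentages to proportions (divide by 100).
Σpᵢ² = 0.02² + 0.35² + 0.26² + 0.22² + 0.15² = 0.0004 + 0.1225 + 0.0676 + 0.0484 + 0.0225 = 0.2614
B = 1 / 0.2614 = 3.8256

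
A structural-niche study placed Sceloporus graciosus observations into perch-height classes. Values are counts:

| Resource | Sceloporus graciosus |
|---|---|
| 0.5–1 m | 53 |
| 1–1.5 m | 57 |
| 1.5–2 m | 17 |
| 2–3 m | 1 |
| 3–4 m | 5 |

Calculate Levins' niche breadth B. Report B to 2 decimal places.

2.78

Proportions for Sceloporus graciosus (n=133): 53/133=0.3985, 57/133=0.4286, 17/133=0.1278, 1/133=0.0075, 5/133=0.0376
Σpᵢ² = 0.3985² + 0.4286² + 0.1278² + 0.0075² + 0.0376² = 0.158802 + 0.183698 + 0.016333 + 0.000056 + 0.001414 = 0.360303
B = 1 / 0.360303 = 2.7754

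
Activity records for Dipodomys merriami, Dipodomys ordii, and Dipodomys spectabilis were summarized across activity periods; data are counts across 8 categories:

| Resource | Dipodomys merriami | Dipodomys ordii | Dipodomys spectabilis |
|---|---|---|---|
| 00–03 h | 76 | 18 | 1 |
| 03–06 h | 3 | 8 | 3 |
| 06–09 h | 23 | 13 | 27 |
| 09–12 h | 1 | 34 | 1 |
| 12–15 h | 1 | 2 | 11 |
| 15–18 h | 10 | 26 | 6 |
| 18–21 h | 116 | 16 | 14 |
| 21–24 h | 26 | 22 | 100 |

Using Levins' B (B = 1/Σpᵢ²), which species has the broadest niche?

Dipodomys ordii

Proportions for Dipodomys merriami (n=256): 76/256=0.2969, 3/256=0.0117, 23/256=0.0898, 1/256=0.0039, 1/256=0.0039, 10/256=0.0391, 116/256=0.4531, 26/256=0.1016
Proportions for Dipodomys ordii (n=139): 18/139=0.1295, 8/139=0.0576, 13/139=0.0935, 34/139=0.2446, 2/139=0.0144, 26/139=0.1871, 16/139=0.1151, 22/139=0.1583
Proportions for Dipodomys spectabilis (n=163): 1/163=0.0061, 3/163=0.0184, 27/163=0.1656, 1/163=0.0061, 11/163=0.0675, 6/163=0.0368, 14/163=0.0859, 100/163=0.6135
Σp_merrᵢ² = 0.2969² + 0.0117² + 0.0898² + 0.0039² + 0.0039² + 0.0391² + 0.4531² + 0.1016² = 0.088150 + 0.000137 + 0.008064 + 0.000015 + 0.000015 + 0.001529 + 0.205300 + 0.010323 = 0.313533
B_merr = 1 / 0.313533 = 3.1895
Σp_ordiᵢ² = 0.1295² + 0.0576² + 0.0935² + 0.2446² + 0.0144² + 0.1871² + 0.1151² + 0.1583² = 0.016770 + 0.003318 + 0.008742 + 0.059829 + 0.000207 + 0.035006 + 0.013248 + 0.025059 = 0.162179
B_ordi = 1 / 0.162179 = 6.1660
Σp_specᵢ² = 0.0061² + 0.0184² + 0.1656² + 0.0061² + 0.0675² + 0.0368² + 0.0859² + 0.6135² = 0.000037 + 0.000339 + 0.027423 + 0.000037 + 0.004556 + 0.001354 + 0.007379 + 0.376382 = 0.417507
B_spec = 1 / 0.417507 = 2.3952
Highest B → broadest niche (most generalist): Dipodomys ordii (B = 6.17).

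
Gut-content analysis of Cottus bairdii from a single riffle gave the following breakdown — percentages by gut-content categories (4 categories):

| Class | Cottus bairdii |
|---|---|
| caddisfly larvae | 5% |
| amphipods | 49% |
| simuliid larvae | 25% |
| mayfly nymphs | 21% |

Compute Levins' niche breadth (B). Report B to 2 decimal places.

Convert percentages to proportions (divide by 100).
Σpᵢ² = 0.05² + 0.49² + 0.25² + 0.21² = 0.0025 + 0.2401 + 0.0625 + 0.0441 = 0.3492
B = 1 / 0.3492 = 2.8637

2.86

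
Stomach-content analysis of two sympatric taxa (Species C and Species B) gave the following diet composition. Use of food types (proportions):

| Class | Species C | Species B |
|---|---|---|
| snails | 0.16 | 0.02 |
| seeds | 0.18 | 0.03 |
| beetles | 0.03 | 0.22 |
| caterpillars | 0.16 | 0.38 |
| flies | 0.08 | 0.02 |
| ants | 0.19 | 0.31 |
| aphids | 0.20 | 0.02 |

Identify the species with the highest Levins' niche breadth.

Σp_Cᵢ² = 0.16² + 0.18² + 0.03² + 0.16² + 0.08² + 0.19² + 0.20² = 0.0256 + 0.0324 + 0.0009 + 0.0256 + 0.0064 + 0.0361 + 0.0400 = 0.1670
B_C = 1 / 0.1670 = 5.9880
Σp_Bᵢ² = 0.02² + 0.03² + 0.22² + 0.38² + 0.02² + 0.31² + 0.02² = 0.0004 + 0.0009 + 0.0484 + 0.1444 + 0.0004 + 0.0961 + 0.0004 = 0.2910
B_B = 1 / 0.2910 = 3.4364
Highest B → broadest niche (most generalist): Species C (B = 5.99).

Species C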